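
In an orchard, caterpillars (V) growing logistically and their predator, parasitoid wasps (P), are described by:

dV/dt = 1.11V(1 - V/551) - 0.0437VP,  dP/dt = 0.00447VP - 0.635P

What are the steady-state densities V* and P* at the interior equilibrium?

V* ≈ 142, P* ≈ 18.9

From dP/dt = 0 with P > 0: 0.00447V* = 0.635, so V* = 142.
Substitute into dV/dt = 0: 1.11(1 - 142/551) = 0.0437P*.
The bracket is 0.742, giving P* = 0.824/0.0437 = 18.9.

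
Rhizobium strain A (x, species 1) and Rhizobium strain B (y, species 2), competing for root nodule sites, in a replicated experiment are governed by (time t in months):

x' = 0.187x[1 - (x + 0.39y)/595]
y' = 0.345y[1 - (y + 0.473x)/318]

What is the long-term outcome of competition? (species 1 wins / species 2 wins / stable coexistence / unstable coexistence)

stable coexistence

Compare the nullcline intercepts: K1/α12 = 595/0.39 = 1530 > K2 = 318; K2/α21 = 318/0.473 = 672 > K1 = 595.
Since both inequalities hold, each species can invade when rare, so the interior equilibrium is stable.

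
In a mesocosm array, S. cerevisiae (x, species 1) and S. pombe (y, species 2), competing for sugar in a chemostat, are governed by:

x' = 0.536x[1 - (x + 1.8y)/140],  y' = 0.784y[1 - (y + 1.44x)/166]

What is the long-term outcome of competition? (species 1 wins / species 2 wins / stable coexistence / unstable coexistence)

Compare the nullcline intercepts: K1/α12 = 140/1.8 = 77.8 < K2 = 166; K2/α21 = 166/1.44 = 115 < K1 = 140.
Since both are reversed, neither can invade when rare; the interior point is a saddle.

unstable coexistence (outcome depends on initial conditions)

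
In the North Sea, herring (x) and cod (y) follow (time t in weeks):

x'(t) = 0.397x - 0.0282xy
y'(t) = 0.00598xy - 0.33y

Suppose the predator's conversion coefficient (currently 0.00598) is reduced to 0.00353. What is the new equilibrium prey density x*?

At the interior fixed point, setting dy/dt = 0 with y > 0 fixes x* = (predator death rate)/(xy coefficient) — independent of the other coefficients.
With the change, x* = 0.33/0.00353 = 93.5; it rises from 55.2.

x* ≈ 93.5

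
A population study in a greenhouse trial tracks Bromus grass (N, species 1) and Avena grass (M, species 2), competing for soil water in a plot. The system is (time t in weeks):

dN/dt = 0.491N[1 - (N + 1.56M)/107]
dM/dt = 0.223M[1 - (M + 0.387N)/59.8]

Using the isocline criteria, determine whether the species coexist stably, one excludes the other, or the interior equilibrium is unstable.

stable coexistence

Compare the nullcline intercepts: K1/α12 = 107/1.56 = 68.6 > K2 = 59.8; K2/α21 = 59.8/0.387 = 155 > K1 = 107.
Since both inequalities hold, each species can invade when rare, so the interior equilibrium is stable.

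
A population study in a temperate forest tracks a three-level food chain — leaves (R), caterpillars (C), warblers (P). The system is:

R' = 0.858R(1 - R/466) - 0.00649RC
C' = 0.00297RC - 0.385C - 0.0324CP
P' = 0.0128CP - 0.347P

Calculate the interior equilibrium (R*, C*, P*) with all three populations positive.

From dP/dt = 0: 0.0128C* = 0.347, so C* = 27.1.
From dR/dt = 0: 0.858(1 - R*/466) = 0.00649·27.1, giving R* = 466·(1 - 0.205) = 370.
From dC/dt = 0: 0.00297·370 - 0.385 = 0.0324P*, so P* = 0.715/0.0324 = 22.1.

R* ≈ 370, C* ≈ 27.1, P* ≈ 22.1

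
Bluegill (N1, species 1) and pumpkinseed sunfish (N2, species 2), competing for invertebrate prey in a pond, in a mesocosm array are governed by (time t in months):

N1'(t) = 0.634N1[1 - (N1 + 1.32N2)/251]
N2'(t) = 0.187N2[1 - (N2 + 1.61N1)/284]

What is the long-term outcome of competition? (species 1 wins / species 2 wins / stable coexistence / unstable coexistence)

Compare the nullcline intercepts: K1/α12 = 251/1.32 = 190 < K2 = 284; K2/α21 = 284/1.61 = 176 < K1 = 251.
Since both are reversed, neither can invade when rare; the interior point is a saddle.

unstable coexistence (outcome depends on initial conditions)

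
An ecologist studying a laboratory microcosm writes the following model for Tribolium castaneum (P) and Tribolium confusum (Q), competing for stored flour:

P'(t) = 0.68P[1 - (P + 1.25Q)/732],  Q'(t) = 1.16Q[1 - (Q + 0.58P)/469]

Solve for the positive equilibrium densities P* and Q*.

P* ≈ 530, Q* ≈ 162

Setting both brackets to zero gives the nullclines P + 1.25Q = 732 and 0.58P + Q = 469.
Substituting Q = 469 - 0.58P into the first: P(1 - 1.25·0.58) = 732 - 1.25·469.
So P* = 146/0.275 = 530, and then Q* = 469 - 0.58·530 = 162.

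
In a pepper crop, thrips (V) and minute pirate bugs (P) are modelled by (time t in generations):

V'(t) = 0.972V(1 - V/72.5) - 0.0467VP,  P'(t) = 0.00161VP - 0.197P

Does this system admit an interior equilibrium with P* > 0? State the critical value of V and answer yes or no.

The predator equation gives dP/dt > 0 only when V > 0.197/0.00161 = 122.
Without the predator, V → K = 72.5. Since 72.5 < 122, the predator cannot invade.

Threshold V = 122; K < 122, so no, the predator goes extinct.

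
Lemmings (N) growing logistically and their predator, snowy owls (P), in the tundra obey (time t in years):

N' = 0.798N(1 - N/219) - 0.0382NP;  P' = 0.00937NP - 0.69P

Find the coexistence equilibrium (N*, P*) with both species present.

N* ≈ 73.6, P* ≈ 13.9

From dP/dt = 0 with P > 0: 0.00937N* = 0.69, so N* = 73.6.
Substitute into dN/dt = 0: 0.798(1 - 73.6/219) = 0.0382P*.
The bracket is 0.664, giving P* = 0.53/0.0382 = 13.9.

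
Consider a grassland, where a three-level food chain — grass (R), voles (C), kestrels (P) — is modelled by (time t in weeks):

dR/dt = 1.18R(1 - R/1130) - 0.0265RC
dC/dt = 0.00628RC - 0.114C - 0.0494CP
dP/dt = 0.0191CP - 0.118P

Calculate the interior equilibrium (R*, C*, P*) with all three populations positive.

From dP/dt = 0: 0.0191C* = 0.118, so C* = 6.18.
From dR/dt = 0: 1.18(1 - R*/1130) = 0.0265·6.18, giving R* = 1130·(1 - 0.139) = 973.
From dC/dt = 0: 0.00628·973 - 0.114 = 0.0494P*, so P* = 6/0.0494 = 121.

R* ≈ 973, C* ≈ 6.18, P* ≈ 121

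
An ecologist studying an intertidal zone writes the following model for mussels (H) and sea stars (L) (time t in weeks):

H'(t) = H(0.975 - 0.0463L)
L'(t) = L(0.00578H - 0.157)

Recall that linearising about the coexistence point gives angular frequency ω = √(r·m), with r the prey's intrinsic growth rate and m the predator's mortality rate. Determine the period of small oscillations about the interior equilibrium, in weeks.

T ≈ 16.1 weeks

Here r = 0.975 and m = 0.157, so r·m = 0.153.
ω = √0.153 = 0.391 per week, hence T = 2π/ω ≈ 16.1 weeks.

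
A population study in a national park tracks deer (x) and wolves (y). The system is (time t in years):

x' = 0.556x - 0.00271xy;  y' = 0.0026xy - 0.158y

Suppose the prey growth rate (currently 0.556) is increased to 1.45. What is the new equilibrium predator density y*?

y* ≈ 535

At the interior fixed point, setting dx/dt = 0 with x > 0 fixes y* = (prey growth rate)/(xy coefficient) — independent of the other coefficients.
With the change, y* = 1.45/0.00271 = 535; it rises from 205.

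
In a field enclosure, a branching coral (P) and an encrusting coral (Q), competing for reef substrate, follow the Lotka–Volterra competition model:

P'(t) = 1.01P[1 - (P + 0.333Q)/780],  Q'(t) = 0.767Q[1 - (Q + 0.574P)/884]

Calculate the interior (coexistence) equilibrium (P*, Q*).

P* ≈ 600, Q* ≈ 539

Setting both brackets to zero gives the nullclines P + 0.333Q = 780 and 0.574P + Q = 884.
Substituting Q = 884 - 0.574P into the first: P(1 - 0.333·0.574) = 780 - 0.333·884.
So P* = 486/0.809 = 600, and then Q* = 884 - 0.574·600 = 539.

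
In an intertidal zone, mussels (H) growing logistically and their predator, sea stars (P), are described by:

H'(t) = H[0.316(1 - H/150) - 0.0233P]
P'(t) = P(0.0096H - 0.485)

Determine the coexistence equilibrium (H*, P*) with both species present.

From dP/dt = 0 with P > 0: 0.0096H* = 0.485, so H* = 50.5.
Substitute into dH/dt = 0: 0.316(1 - 50.5/150) = 0.0233P*.
The bracket is 0.663, giving P* = 0.21/0.0233 = 8.99.

H* ≈ 50.5, P* ≈ 8.99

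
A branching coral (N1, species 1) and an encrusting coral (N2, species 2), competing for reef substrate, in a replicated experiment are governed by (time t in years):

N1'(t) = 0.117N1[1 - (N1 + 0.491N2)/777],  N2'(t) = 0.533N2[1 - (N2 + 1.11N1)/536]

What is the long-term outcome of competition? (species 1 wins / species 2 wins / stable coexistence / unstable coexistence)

Compare the nullcline intercepts: K1/α12 = 777/0.491 = 1580 > K2 = 536; K2/α21 = 536/1.11 = 483 < K1 = 777.
Since the inequalities point opposite ways, species 1 can invade but species 2 cannot.

species 1 excludes species 2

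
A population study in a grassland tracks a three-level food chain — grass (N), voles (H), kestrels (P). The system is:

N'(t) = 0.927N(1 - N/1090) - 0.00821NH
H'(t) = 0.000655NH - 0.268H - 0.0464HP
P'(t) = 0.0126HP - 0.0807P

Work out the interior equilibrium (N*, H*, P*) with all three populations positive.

From dP/dt = 0: 0.0126H* = 0.0807, so H* = 6.4.
From dN/dt = 0: 0.927(1 - N*/1090) = 0.00821·6.4, giving N* = 1090·(1 - 0.0567) = 1030.
From dH/dt = 0: 0.000655·1030 - 0.268 = 0.0464P*, so P* = 0.405/0.0464 = 8.74.

N* ≈ 1030, H* ≈ 6.4, P* ≈ 8.74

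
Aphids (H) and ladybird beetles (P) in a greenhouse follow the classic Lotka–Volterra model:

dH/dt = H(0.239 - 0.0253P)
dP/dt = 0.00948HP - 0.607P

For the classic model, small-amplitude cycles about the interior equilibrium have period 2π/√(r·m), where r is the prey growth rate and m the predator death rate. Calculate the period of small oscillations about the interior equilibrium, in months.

T ≈ 16.5 months

Here r = 0.239 and m = 0.607, so r·m = 0.145.
ω = √0.145 = 0.381 per month, hence T = 2π/ω ≈ 16.5 months.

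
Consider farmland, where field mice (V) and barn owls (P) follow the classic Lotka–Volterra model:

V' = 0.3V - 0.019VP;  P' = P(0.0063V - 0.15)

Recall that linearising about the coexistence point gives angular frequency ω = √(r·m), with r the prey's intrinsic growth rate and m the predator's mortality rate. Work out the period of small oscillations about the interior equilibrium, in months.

Here r = 0.3 and m = 0.15, so r·m = 0.045.
ω = √0.045 = 0.212 per month, hence T = 2π/ω ≈ 29.6 months.

T ≈ 29.6 months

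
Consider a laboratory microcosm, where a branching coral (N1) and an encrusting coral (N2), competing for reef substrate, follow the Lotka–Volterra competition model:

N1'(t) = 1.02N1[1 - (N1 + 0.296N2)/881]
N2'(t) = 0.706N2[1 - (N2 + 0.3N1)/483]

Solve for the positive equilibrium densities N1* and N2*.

N1* ≈ 810, N2* ≈ 240

Setting both brackets to zero gives the nullclines N1 + 0.296N2 = 881 and 0.3N1 + N2 = 483.
Substituting N2 = 483 - 0.3N1 into the first: N1(1 - 0.296·0.3) = 881 - 0.296·483.
So N1* = 738/0.911 = 810, and then N2* = 483 - 0.3·810 = 240.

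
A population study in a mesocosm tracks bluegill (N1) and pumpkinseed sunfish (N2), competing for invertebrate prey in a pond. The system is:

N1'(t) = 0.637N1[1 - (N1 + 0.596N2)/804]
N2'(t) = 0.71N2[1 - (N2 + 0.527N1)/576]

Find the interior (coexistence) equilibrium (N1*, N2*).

N1* ≈ 672, N2* ≈ 222

Setting both brackets to zero gives the nullclines N1 + 0.596N2 = 804 and 0.527N1 + N2 = 576.
Substituting N2 = 576 - 0.527N1 into the first: N1(1 - 0.596·0.527) = 804 - 0.596·576.
So N1* = 461/0.686 = 672, and then N2* = 576 - 0.527·672 = 222.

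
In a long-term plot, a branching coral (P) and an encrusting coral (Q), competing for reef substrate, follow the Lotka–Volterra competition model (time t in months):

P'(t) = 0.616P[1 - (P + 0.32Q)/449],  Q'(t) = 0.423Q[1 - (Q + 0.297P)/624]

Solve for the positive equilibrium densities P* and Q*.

P* ≈ 276, Q* ≈ 542

Setting both brackets to zero gives the nullclines P + 0.32Q = 449 and 0.297P + Q = 624.
Substituting Q = 624 - 0.297P into the first: P(1 - 0.32·0.297) = 449 - 0.32·624.
So P* = 249/0.905 = 276, and then Q* = 624 - 0.297·276 = 542.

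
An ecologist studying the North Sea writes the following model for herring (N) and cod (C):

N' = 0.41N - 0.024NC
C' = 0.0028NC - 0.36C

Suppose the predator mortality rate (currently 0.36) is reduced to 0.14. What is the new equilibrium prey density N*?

N* ≈ 50

At the interior fixed point, setting dC/dt = 0 with C > 0 fixes N* = (predator death rate)/(NC coefficient) — independent of the other coefficients.
With the change, N* = 0.14/0.0028 = 50; it falls from 129.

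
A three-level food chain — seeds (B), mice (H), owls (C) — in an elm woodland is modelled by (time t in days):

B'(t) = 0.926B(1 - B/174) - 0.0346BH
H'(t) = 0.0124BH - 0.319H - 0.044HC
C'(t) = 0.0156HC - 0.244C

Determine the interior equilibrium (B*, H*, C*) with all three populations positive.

From dC/dt = 0: 0.0156H* = 0.244, so H* = 15.6.
From dB/dt = 0: 0.926(1 - B*/174) = 0.0346·15.6, giving B* = 174·(1 - 0.584) = 72.3.
From dH/dt = 0: 0.0124·72.3 - 0.319 = 0.044C*, so C* = 0.578/0.044 = 13.1.

B* ≈ 72.3, H* ≈ 15.6, C* ≈ 13.1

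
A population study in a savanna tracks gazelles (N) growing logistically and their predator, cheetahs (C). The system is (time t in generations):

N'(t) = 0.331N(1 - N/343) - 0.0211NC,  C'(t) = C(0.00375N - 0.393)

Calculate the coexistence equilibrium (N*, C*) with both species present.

N* ≈ 105, C* ≈ 10.9

From dC/dt = 0 with C > 0: 0.00375N* = 0.393, so N* = 105.
Substitute into dN/dt = 0: 0.331(1 - 105/343) = 0.0211C*.
The bracket is 0.694, giving C* = 0.23/0.0211 = 10.9.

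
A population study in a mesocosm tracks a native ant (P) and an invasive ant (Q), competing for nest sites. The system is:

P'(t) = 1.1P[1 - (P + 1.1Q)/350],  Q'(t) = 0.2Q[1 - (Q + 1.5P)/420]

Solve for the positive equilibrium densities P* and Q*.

P* ≈ 172, Q* ≈ 162

Setting both brackets to zero gives the nullclines P + 1.1Q = 350 and 1.5P + Q = 420.
Substituting Q = 420 - 1.5P into the first: P(1 - 1.1·1.5) = 350 - 1.1·420.
So P* = -112/-0.65 = 172, and then Q* = 420 - 1.5·172 = 162.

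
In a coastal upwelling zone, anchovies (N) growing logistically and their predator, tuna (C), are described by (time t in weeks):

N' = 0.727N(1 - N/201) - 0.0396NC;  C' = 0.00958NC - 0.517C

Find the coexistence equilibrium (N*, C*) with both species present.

N* ≈ 54, C* ≈ 13.4

From dC/dt = 0 with C > 0: 0.00958N* = 0.517, so N* = 54.
Substitute into dN/dt = 0: 0.727(1 - 54/201) = 0.0396C*.
The bracket is 0.732, giving C* = 0.532/0.0396 = 13.4.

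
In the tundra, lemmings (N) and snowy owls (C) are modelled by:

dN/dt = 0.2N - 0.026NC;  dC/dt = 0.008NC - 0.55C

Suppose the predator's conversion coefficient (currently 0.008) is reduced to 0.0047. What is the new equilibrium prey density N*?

N* ≈ 117

At the interior fixed point, setting dC/dt = 0 with C > 0 fixes N* = (predator death rate)/(NC coefficient) — independent of the other coefficients.
With the change, N* = 0.55/0.0047 = 117; it rises from 68.8.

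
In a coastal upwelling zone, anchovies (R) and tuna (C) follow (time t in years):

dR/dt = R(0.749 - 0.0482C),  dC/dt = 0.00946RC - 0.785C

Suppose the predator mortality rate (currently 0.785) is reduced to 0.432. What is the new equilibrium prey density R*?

At the interior fixed point, setting dC/dt = 0 with C > 0 fixes R* = (predator death rate)/(RC coefficient) — independent of the other coefficients.
With the change, R* = 0.432/0.00946 = 45.7; it falls from 83.

R* ≈ 45.7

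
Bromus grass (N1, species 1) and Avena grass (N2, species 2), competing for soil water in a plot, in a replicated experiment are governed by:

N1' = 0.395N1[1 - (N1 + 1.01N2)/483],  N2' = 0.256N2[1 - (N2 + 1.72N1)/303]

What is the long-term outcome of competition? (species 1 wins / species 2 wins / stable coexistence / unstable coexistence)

species 1 excludes species 2

Compare the nullcline intercepts: K1/α12 = 483/1.01 = 478 > K2 = 303; K2/α21 = 303/1.72 = 176 < K1 = 483.
Since the inequalities point opposite ways, species 1 can invade but species 2 cannot.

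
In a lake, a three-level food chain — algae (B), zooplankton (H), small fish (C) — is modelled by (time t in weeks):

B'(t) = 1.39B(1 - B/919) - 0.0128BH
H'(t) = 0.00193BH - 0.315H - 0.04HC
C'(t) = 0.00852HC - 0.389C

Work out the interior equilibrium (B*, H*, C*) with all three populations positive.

From dC/dt = 0: 0.00852H* = 0.389, so H* = 45.7.
From dB/dt = 0: 1.39(1 - B*/919) = 0.0128·45.7, giving B* = 919·(1 - 0.42) = 533.
From dH/dt = 0: 0.00193·533 - 0.315 = 0.04C*, so C* = 0.713/0.04 = 17.8.

B* ≈ 533, H* ≈ 45.7, C* ≈ 17.8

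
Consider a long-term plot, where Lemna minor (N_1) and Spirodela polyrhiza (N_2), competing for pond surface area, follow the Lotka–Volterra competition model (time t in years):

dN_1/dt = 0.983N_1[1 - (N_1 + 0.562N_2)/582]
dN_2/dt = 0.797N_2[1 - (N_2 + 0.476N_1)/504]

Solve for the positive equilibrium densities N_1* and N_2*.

Setting both brackets to zero gives the nullclines N_1 + 0.562N_2 = 582 and 0.476N_1 + N_2 = 504.
Substituting N_2 = 504 - 0.476N_1 into the first: N_1(1 - 0.562·0.476) = 582 - 0.562·504.
So N_1* = 299/0.732 = 408, and then N_2* = 504 - 0.476·408 = 310.

N_1* ≈ 408, N_2* ≈ 310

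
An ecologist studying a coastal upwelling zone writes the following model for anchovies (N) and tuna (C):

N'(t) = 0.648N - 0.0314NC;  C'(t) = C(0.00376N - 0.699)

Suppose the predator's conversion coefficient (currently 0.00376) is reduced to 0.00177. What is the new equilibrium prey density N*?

N* ≈ 395

At the interior fixed point, setting dC/dt = 0 with C > 0 fixes N* = (predator death rate)/(NC coefficient) — independent of the other coefficients.
With the change, N* = 0.699/0.00177 = 395; it rises from 186.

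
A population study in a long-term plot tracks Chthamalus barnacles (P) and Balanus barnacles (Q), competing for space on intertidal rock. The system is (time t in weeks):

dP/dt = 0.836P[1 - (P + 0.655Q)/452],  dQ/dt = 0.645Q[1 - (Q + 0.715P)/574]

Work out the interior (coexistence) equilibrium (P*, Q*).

Setting both brackets to zero gives the nullclines P + 0.655Q = 452 and 0.715P + Q = 574.
Substituting Q = 574 - 0.715P into the first: P(1 - 0.655·0.715) = 452 - 0.655·574.
So P* = 76/0.532 = 143, and then Q* = 574 - 0.715·143 = 472.

P* ≈ 143, Q* ≈ 472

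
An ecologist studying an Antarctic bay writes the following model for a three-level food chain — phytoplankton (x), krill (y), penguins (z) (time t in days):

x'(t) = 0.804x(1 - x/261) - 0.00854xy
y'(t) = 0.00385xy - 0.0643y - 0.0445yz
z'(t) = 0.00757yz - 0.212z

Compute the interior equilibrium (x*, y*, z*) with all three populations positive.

From dz/dt = 0: 0.00757y* = 0.212, so y* = 28.
From dx/dt = 0: 0.804(1 - x*/261) = 0.00854·28, giving x* = 261·(1 - 0.297) = 183.
From dy/dt = 0: 0.00385·183 - 0.0643 = 0.0445z*, so z* = 0.642/0.0445 = 14.4.

x* ≈ 183, y* ≈ 28, z* ≈ 14.4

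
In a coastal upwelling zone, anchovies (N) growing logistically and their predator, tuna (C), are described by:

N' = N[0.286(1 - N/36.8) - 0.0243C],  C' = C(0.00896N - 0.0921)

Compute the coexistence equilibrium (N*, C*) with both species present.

N* ≈ 10.3, C* ≈ 8.48

From dC/dt = 0 with C > 0: 0.00896N* = 0.0921, so N* = 10.3.
Substitute into dN/dt = 0: 0.286(1 - 10.3/36.8) = 0.0243C*.
The bracket is 0.721, giving C* = 0.206/0.0243 = 8.48.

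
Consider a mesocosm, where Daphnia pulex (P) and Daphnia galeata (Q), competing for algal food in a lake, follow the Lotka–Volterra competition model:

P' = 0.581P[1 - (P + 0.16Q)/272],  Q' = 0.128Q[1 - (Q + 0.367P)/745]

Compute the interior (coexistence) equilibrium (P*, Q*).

Setting both brackets to zero gives the nullclines P + 0.16Q = 272 and 0.367P + Q = 745.
Substituting Q = 745 - 0.367P into the first: P(1 - 0.16·0.367) = 272 - 0.16·745.
So P* = 153/0.941 = 162, and then Q* = 745 - 0.367·162 = 685.

P* ≈ 162, Q* ≈ 685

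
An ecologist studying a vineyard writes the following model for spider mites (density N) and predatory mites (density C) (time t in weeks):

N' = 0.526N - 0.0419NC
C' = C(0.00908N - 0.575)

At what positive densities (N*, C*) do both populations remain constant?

Set dC/dt = 0 with C > 0: 0.00908N - 0.575 = 0, so N* = 0.575/0.00908 = 63.3.
Set dN/dt = 0 with N > 0: 0.526 - 0.0419C = 0, so C* = 0.526/0.0419 = 12.6.

N* ≈ 63.3, C* ≈ 12.6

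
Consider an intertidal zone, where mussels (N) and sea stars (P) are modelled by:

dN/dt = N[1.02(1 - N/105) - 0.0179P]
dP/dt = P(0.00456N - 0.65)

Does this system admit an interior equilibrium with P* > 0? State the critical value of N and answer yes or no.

The predator equation gives dP/dt > 0 only when N > 0.65/0.00456 = 143.
Without the predator, N → K = 105. Since 105 < 143, the predator cannot invade.

Threshold N = 143; K < 143, so no, the predator goes extinct.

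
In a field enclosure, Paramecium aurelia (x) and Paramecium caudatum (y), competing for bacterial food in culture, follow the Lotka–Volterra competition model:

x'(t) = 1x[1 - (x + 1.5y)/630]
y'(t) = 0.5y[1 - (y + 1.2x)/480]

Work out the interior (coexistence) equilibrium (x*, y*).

x* ≈ 113, y* ≈ 345

Setting both brackets to zero gives the nullclines x + 1.5y = 630 and 1.2x + y = 480.
Substituting y = 480 - 1.2x into the first: x(1 - 1.5·1.2) = 630 - 1.5·480.
So x* = -90/-0.8 = 113, and then y* = 480 - 1.2·113 = 345.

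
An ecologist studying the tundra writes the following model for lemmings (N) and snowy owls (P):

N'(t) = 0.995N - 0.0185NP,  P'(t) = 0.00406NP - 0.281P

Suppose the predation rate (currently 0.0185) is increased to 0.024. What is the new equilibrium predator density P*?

At the interior fixed point, setting dN/dt = 0 with N > 0 fixes P* = (prey growth rate)/(NP coefficient) — independent of the other coefficients.
With the change, P* = 0.995/0.024 = 41.5; it falls from 53.8.

P* ≈ 41.5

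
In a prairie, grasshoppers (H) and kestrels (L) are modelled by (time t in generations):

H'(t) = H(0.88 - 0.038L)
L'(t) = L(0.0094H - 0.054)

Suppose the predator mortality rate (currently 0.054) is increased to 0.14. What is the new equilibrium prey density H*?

At the interior fixed point, setting dL/dt = 0 with L > 0 fixes H* = (predator death rate)/(HL coefficient) — independent of the other coefficients.
With the change, H* = 0.14/0.0094 = 14.9; it rises from 5.74.

H* ≈ 14.9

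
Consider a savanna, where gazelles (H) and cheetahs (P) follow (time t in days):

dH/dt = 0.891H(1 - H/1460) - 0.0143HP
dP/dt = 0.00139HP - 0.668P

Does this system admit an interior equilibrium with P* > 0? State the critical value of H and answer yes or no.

Threshold H = 481; K > 481, so yes, the predator persists.

The predator equation gives dP/dt > 0 only when H > 0.668/0.00139 = 481.
Without the predator, H → K = 1460. Since 1460 > 481, the predator can invade and persist.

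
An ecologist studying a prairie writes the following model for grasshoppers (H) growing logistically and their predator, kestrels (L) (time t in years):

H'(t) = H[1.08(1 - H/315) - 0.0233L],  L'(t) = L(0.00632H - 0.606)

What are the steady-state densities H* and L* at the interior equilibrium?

H* ≈ 95.9, L* ≈ 32.2

From dL/dt = 0 with L > 0: 0.00632H* = 0.606, so H* = 95.9.
Substitute into dH/dt = 0: 1.08(1 - 95.9/315) = 0.0233L*.
The bracket is 0.696, giving L* = 0.751/0.0233 = 32.2.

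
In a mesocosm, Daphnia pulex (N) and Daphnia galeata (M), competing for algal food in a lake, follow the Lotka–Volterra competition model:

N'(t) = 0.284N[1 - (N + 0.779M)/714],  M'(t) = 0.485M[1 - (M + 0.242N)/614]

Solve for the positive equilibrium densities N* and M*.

N* ≈ 290, M* ≈ 544

Setting both brackets to zero gives the nullclines N + 0.779M = 714 and 0.242N + M = 614.
Substituting M = 614 - 0.242N into the first: N(1 - 0.779·0.242) = 714 - 0.779·614.
So N* = 236/0.811 = 290, and then M* = 614 - 0.242·290 = 544.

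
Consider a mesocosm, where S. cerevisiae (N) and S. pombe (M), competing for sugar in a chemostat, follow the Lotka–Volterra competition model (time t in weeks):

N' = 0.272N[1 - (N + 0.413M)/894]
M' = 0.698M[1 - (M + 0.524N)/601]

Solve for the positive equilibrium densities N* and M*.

N* ≈ 824, M* ≈ 169

Setting both brackets to zero gives the nullclines N + 0.413M = 894 and 0.524N + M = 601.
Substituting M = 601 - 0.524N into the first: N(1 - 0.413·0.524) = 894 - 0.413·601.
So N* = 646/0.784 = 824, and then M* = 601 - 0.524·824 = 169.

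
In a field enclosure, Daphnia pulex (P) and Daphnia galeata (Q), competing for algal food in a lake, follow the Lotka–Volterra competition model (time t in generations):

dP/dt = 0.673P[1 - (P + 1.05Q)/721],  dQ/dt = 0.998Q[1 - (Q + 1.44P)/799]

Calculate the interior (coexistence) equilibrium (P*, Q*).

Setting both brackets to zero gives the nullclines P + 1.05Q = 721 and 1.44P + Q = 799.
Substituting Q = 799 - 1.44P into the first: P(1 - 1.05·1.44) = 721 - 1.05·799.
So P* = -118/-0.512 = 230, and then Q* = 799 - 1.44·230 = 467.

P* ≈ 230, Q* ≈ 467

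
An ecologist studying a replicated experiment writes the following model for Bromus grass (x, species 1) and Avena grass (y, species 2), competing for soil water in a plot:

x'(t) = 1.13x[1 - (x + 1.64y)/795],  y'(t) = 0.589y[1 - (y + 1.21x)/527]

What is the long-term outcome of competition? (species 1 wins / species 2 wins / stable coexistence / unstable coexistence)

unstable coexistence (outcome depends on initial conditions)

Compare the nullcline intercepts: K1/α12 = 795/1.64 = 485 < K2 = 527; K2/α21 = 527/1.21 = 436 < K1 = 795.
Since both are reversed, neither can invade when rare; the interior point is a saddle.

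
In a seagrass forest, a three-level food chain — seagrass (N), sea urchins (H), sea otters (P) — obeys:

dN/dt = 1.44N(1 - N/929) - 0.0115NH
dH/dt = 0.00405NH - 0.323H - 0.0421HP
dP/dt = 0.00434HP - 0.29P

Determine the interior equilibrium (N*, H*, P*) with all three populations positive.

N* ≈ 433, H* ≈ 66.8, P* ≈ 34

From dP/dt = 0: 0.00434H* = 0.29, so H* = 66.8.
From dN/dt = 0: 1.44(1 - N*/929) = 0.0115·66.8, giving N* = 929·(1 - 0.534) = 433.
From dH/dt = 0: 0.00405·433 - 0.323 = 0.0421P*, so P* = 1.43/0.0421 = 34.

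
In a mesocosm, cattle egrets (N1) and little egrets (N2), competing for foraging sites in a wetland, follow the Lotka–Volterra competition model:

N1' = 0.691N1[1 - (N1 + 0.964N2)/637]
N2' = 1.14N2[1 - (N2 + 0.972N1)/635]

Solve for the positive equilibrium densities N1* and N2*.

N1* ≈ 395, N2* ≈ 251

Setting both brackets to zero gives the nullclines N1 + 0.964N2 = 637 and 0.972N1 + N2 = 635.
Substituting N2 = 635 - 0.972N1 into the first: N1(1 - 0.964·0.972) = 637 - 0.964·635.
So N1* = 24.9/0.063 = 395, and then N2* = 635 - 0.972·395 = 251.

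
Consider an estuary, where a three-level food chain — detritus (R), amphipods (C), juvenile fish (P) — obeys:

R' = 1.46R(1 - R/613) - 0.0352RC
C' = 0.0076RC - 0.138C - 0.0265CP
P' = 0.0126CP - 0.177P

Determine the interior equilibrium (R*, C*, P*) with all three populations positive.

From dP/dt = 0: 0.0126C* = 0.177, so C* = 14.
From dR/dt = 0: 1.46(1 - R*/613) = 0.0352·14, giving R* = 613·(1 - 0.339) = 405.
From dC/dt = 0: 0.0076·405 - 0.138 = 0.0265P*, so P* = 2.94/0.0265 = 111.

R* ≈ 405, C* ≈ 14, P* ≈ 111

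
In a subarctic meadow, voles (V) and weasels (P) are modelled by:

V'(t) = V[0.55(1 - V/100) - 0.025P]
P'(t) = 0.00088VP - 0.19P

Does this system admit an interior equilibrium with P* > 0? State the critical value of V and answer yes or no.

The predator equation gives dP/dt > 0 only when V > 0.19/0.00088 = 216.
Without the predator, V → K = 100. Since 100 < 216, the predator cannot invade.

Threshold V = 216; K < 216, so no, the predator goes extinct.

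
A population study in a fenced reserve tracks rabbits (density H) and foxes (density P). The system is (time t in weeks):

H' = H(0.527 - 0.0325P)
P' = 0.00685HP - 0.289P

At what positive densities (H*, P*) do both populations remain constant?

Set dP/dt = 0 with P > 0: 0.00685H - 0.289 = 0, so H* = 0.289/0.00685 = 42.2.
Set dH/dt = 0 with H > 0: 0.527 - 0.0325P = 0, so P* = 0.527/0.0325 = 16.2.

H* ≈ 42.2, P* ≈ 16.2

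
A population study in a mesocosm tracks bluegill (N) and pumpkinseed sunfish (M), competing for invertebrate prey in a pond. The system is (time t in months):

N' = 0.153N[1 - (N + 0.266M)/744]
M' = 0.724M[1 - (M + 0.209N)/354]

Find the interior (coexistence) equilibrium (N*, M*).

Setting both brackets to zero gives the nullclines N + 0.266M = 744 and 0.209N + M = 354.
Substituting M = 354 - 0.209N into the first: N(1 - 0.266·0.209) = 744 - 0.266·354.
So N* = 650/0.944 = 688, and then M* = 354 - 0.209·688 = 210.

N* ≈ 688, M* ≈ 210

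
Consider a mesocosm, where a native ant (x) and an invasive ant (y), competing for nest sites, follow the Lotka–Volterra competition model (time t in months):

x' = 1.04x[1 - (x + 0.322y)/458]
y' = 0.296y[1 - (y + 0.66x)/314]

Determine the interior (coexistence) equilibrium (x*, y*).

x* ≈ 453, y* ≈ 14.9

Setting both brackets to zero gives the nullclines x + 0.322y = 458 and 0.66x + y = 314.
Substituting y = 314 - 0.66x into the first: x(1 - 0.322·0.66) = 458 - 0.322·314.
So x* = 357/0.787 = 453, and then y* = 314 - 0.66·453 = 14.9.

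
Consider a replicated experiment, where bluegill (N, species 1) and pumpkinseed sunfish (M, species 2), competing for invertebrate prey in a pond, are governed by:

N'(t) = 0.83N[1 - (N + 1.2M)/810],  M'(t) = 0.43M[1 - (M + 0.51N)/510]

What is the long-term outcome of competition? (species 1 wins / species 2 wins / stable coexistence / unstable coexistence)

Compare the nullcline intercepts: K1/α12 = 810/1.2 = 675 > K2 = 510; K2/α21 = 510/0.51 = 1000 > K1 = 810.
Since both inequalities hold, each species can invade when rare, so the interior equilibrium is stable.

stable coexistence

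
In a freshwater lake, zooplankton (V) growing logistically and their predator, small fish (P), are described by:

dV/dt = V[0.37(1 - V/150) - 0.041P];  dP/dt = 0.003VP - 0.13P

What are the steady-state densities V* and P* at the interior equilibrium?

From dP/dt = 0 with P > 0: 0.003V* = 0.13, so V* = 43.3.
Substitute into dV/dt = 0: 0.37(1 - 43.3/150) = 0.041P*.
The bracket is 0.711, giving P* = 0.263/0.041 = 6.42.

V* ≈ 43.3, P* ≈ 6.42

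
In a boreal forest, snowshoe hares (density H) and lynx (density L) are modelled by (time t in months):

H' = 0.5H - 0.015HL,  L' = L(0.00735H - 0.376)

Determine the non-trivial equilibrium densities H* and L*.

Set dL/dt = 0 with L > 0: 0.00735H - 0.376 = 0, so H* = 0.376/0.00735 = 51.2.
Set dH/dt = 0 with H > 0: 0.5 - 0.015L = 0, so L* = 0.5/0.015 = 33.3.

H* ≈ 51.2, L* ≈ 33.3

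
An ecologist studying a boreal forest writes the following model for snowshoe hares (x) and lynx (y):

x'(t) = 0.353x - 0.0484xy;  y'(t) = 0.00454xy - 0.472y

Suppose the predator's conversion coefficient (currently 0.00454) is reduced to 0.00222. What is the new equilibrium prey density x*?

x* ≈ 213

At the interior fixed point, setting dy/dt = 0 with y > 0 fixes x* = (predator death rate)/(xy coefficient) — independent of the other coefficients.
With the change, x* = 0.472/0.00222 = 213; it rises from 104.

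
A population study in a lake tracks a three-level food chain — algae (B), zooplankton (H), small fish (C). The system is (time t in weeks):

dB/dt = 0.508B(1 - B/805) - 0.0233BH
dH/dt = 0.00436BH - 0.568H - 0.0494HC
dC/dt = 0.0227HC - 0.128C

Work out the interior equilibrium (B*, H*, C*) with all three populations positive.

From dC/dt = 0: 0.0227H* = 0.128, so H* = 5.64.
From dB/dt = 0: 0.508(1 - B*/805) = 0.0233·5.64, giving B* = 805·(1 - 0.259) = 597.
From dH/dt = 0: 0.00436·597 - 0.568 = 0.0494C*, so C* = 2.03/0.0494 = 41.2.

B* ≈ 597, H* ≈ 5.64, C* ≈ 41.2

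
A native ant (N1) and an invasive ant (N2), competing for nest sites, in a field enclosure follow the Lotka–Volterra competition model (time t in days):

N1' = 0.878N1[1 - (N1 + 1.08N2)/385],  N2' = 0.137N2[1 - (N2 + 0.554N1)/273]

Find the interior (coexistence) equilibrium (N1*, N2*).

N1* ≈ 224, N2* ≈ 149

Setting both brackets to zero gives the nullclines N1 + 1.08N2 = 385 and 0.554N1 + N2 = 273.
Substituting N2 = 273 - 0.554N1 into the first: N1(1 - 1.08·0.554) = 385 - 1.08·273.
So N1* = 90.2/0.402 = 224, and then N2* = 273 - 0.554·224 = 149.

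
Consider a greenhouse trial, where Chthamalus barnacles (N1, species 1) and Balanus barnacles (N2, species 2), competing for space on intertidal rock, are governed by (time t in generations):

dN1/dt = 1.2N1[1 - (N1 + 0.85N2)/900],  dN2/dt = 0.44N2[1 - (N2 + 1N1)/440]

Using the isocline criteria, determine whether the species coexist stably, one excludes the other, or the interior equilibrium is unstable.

species 1 excludes species 2

Compare the nullcline intercepts: K1/α12 = 900/0.85 = 1060 > K2 = 440; K2/α21 = 440/1 = 440 < K1 = 900.
Since the inequalities point opposite ways, species 1 can invade but species 2 cannot.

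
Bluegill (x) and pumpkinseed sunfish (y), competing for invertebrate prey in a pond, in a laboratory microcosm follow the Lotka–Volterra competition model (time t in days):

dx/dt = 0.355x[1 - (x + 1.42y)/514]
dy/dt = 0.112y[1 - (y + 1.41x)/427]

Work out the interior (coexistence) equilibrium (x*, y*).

x* ≈ 92.1, y* ≈ 297

Setting both brackets to zero gives the nullclines x + 1.42y = 514 and 1.41x + y = 427.
Substituting y = 427 - 1.41x into the first: x(1 - 1.42·1.41) = 514 - 1.42·427.
So x* = -92.3/-1 = 92.1, and then y* = 427 - 1.41·92.1 = 297.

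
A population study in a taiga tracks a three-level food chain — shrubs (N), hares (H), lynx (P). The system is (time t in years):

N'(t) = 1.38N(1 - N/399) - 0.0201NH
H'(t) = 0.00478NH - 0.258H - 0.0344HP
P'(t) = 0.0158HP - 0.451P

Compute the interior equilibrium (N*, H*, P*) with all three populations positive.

N* ≈ 233, H* ≈ 28.5, P* ≈ 24.9

From dP/dt = 0: 0.0158H* = 0.451, so H* = 28.5.
From dN/dt = 0: 1.38(1 - N*/399) = 0.0201·28.5, giving N* = 399·(1 - 0.416) = 233.
From dH/dt = 0: 0.00478·233 - 0.258 = 0.0344P*, so P* = 0.856/0.0344 = 24.9.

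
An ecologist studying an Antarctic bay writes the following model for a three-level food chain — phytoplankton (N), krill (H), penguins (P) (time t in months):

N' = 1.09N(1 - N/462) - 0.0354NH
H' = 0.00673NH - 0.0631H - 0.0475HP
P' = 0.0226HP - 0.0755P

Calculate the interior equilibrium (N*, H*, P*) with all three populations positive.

From dP/dt = 0: 0.0226H* = 0.0755, so H* = 3.34.
From dN/dt = 0: 1.09(1 - N*/462) = 0.0354·3.34, giving N* = 462·(1 - 0.108) = 412.
From dH/dt = 0: 0.00673·412 - 0.0631 = 0.0475P*, so P* = 2.71/0.0475 = 57.

N* ≈ 412, H* ≈ 3.34, P* ≈ 57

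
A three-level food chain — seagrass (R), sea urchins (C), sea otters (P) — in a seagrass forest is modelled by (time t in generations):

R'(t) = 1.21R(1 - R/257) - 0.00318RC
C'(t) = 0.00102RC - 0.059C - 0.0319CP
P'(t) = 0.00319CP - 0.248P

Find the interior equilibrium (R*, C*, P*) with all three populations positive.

From dP/dt = 0: 0.00319C* = 0.248, so C* = 77.7.
From dR/dt = 0: 1.21(1 - R*/257) = 0.00318·77.7, giving R* = 257·(1 - 0.204) = 204.
From dC/dt = 0: 0.00102·204 - 0.059 = 0.0319P*, so P* = 0.15/0.0319 = 4.69.

R* ≈ 204, C* ≈ 77.7, P* ≈ 4.69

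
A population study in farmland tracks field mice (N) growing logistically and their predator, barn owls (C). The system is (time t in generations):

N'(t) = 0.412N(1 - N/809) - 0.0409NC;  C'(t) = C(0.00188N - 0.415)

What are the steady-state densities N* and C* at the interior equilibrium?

From dC/dt = 0 with C > 0: 0.00188N* = 0.415, so N* = 221.
Substitute into dN/dt = 0: 0.412(1 - 221/809) = 0.0409C*.
The bracket is 0.727, giving C* = 0.3/0.0409 = 7.32.

N* ≈ 221, C* ≈ 7.32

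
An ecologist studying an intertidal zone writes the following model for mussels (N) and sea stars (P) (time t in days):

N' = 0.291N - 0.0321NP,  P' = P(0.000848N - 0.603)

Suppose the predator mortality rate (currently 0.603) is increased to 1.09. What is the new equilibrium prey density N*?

N* ≈ 1290

At the interior fixed point, setting dP/dt = 0 with P > 0 fixes N* = (predator death rate)/(NP coefficient) — independent of the other coefficients.
With the change, N* = 1.09/0.000848 = 1290; it rises from 711.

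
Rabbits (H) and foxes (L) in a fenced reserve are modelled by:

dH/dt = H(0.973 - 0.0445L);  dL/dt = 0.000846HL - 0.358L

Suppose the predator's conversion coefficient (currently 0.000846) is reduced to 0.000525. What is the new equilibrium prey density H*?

At the interior fixed point, setting dL/dt = 0 with L > 0 fixes H* = (predator death rate)/(HL coefficient) — independent of the other coefficients.
With the change, H* = 0.358/0.000525 = 682; it rises from 423.

H* ≈ 682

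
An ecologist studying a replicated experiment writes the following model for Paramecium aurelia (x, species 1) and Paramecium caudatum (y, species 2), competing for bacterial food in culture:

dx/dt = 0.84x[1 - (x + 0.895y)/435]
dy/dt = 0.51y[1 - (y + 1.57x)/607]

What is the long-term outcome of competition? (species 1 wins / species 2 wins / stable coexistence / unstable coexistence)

unstable coexistence (outcome depends on initial conditions)

Compare the nullcline intercepts: K1/α12 = 435/0.895 = 486 < K2 = 607; K2/α21 = 607/1.57 = 387 < K1 = 435.
Since both are reversed, neither can invade when rare; the interior point is a saddle.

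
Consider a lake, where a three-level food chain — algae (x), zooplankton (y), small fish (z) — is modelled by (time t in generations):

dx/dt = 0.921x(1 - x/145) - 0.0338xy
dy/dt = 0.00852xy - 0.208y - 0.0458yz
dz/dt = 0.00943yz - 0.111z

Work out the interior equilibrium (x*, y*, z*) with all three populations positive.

x* ≈ 82.4, y* ≈ 11.8, z* ≈ 10.8

From dz/dt = 0: 0.00943y* = 0.111, so y* = 11.8.
From dx/dt = 0: 0.921(1 - x*/145) = 0.0338·11.8, giving x* = 145·(1 - 0.432) = 82.4.
From dy/dt = 0: 0.00852·82.4 - 0.208 = 0.0458z*, so z* = 0.494/0.0458 = 10.8.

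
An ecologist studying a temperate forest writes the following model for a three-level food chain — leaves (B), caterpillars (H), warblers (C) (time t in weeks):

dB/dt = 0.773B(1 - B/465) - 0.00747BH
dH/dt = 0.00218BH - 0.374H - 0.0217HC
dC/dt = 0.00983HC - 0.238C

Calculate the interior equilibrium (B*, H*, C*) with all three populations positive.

B* ≈ 356, H* ≈ 24.2, C* ≈ 18.5

From dC/dt = 0: 0.00983H* = 0.238, so H* = 24.2.
From dB/dt = 0: 0.773(1 - B*/465) = 0.00747·24.2, giving B* = 465·(1 - 0.234) = 356.
From dH/dt = 0: 0.00218·356 - 0.374 = 0.0217C*, so C* = 0.403/0.0217 = 18.5.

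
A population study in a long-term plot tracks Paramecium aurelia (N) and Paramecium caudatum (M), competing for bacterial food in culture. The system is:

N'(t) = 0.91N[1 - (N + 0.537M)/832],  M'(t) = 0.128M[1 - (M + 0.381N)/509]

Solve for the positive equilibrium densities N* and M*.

Setting both brackets to zero gives the nullclines N + 0.537M = 832 and 0.381N + M = 509.
Substituting M = 509 - 0.381N into the first: N(1 - 0.537·0.381) = 832 - 0.537·509.
So N* = 559/0.795 = 702, and then M* = 509 - 0.381·702 = 241.

N* ≈ 702, M* ≈ 241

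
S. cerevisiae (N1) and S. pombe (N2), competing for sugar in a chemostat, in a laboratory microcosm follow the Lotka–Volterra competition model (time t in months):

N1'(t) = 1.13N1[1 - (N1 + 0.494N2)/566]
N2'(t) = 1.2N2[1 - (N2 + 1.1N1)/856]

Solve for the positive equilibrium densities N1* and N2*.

Setting both brackets to zero gives the nullclines N1 + 0.494N2 = 566 and 1.1N1 + N2 = 856.
Substituting N2 = 856 - 1.1N1 into the first: N1(1 - 0.494·1.1) = 566 - 0.494·856.
So N1* = 143/0.457 = 313, and then N2* = 856 - 1.1·313 = 511.

N1* ≈ 313, N2* ≈ 511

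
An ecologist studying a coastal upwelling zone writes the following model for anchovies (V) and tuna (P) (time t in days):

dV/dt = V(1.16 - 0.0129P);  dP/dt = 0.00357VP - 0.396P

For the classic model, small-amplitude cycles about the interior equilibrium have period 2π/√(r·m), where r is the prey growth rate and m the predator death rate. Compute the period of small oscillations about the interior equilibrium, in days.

Here r = 1.16 and m = 0.396, so r·m = 0.459.
ω = √0.459 = 0.678 per day, hence T = 2π/ω ≈ 9.27 days.

T ≈ 9.27 days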